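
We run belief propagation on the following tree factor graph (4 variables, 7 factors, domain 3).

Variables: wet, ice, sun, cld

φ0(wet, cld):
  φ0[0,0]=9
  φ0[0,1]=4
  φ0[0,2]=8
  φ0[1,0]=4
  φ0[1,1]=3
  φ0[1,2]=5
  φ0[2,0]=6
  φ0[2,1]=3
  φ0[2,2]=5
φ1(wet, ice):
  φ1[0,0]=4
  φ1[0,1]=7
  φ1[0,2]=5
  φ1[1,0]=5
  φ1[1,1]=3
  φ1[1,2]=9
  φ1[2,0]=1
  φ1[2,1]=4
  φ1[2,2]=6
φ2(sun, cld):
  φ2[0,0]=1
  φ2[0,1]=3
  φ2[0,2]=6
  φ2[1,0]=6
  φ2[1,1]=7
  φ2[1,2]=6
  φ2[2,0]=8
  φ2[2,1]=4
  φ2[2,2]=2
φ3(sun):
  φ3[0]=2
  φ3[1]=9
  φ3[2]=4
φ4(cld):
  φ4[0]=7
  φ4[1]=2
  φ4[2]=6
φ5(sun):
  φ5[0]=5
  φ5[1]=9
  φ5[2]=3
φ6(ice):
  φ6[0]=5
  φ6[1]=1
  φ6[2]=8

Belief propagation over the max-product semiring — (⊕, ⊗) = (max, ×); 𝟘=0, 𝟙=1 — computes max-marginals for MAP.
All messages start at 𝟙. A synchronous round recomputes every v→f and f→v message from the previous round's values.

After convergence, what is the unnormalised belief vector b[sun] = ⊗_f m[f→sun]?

init: all messages = 𝟙 over 3 values
r1 m[φ0→wet] = [9, 5, 6]
r1 m[φ0→cld] = [9, 4, 8]
r1 m[φ1→wet] = [7, 9, 6]
r1 m[φ1→ice] = [5, 7, 9]
r1 m[φ2→sun] = [6, 7, 8]
r1 m[φ2→cld] = [8, 7, 6]
r1 m[φ3→sun] = [2, 9, 4]
r1 m[φ4→cld] = [7, 2, 6]
r1 m[φ5→sun] = [5, 9, 3]
r1 m[φ6→ice] = [5, 1, 8]
r1 m[wet→φ0] = [1, 1, 1]
r1 m[wet→φ1] = [1, 1, 1]
r1 m[ice→φ1] = [1, 1, 1]
r1 m[ice→φ6] = [1, 1, 1]
r1 m[sun→φ2] = [1, 1, 1]
r1 m[sun→φ3] = [1, 1, 1]
r1 m[sun→φ5] = [1, 1, 1]
r1 m[cld→φ0] = [1, 1, 1]
r1 m[cld→φ2] = [1, 1, 1]
r1 m[cld→φ4] = [1, 1, 1]
r2 m[φ0→wet] = [9, 5, 6]
r2 m[φ0→cld] = [9, 4, 8]
r2 m[φ1→wet] = [7, 9, 6]
r2 m[φ1→ice] = [5, 7, 9]
r2 m[φ2→sun] = [6, 7, 8]
r2 m[φ2→cld] = [8, 7, 6]
r2 m[φ3→sun] = [2, 9, 4]
r2 m[φ4→cld] = [7, 2, 6]
r2 m[φ5→sun] = [5, 9, 3]
r2 m[φ6→ice] = [5, 1, 8]
r2 m[wet→φ0] = [7, 9, 6]
r2 m[wet→φ1] = [9, 5, 6]
r2 m[ice→φ1] = [5, 1, 8]
r2 m[ice→φ6] = [5, 7, 9]
r2 m[sun→φ2] = [10, 81, 12]
r2 m[sun→φ3] = [30, 63, 24]
r2 m[sun→φ5] = [12, 63, 32]
r2 m[cld→φ0] = [56, 14, 36]
r2 m[cld→φ2] = [63, 8, 48]
r2 m[cld→φ4] = [72, 28, 48]
r3 m[φ0→wet] = [504, 224, 336]
r3 m[φ0→cld] = [63, 28, 56]
r3 m[φ1→wet] = [40, 72, 48]
r3 m[φ1→ice] = [36, 63, 45]
r3 m[φ2→sun] = [288, 378, 504]
r3 m[φ2→cld] = [486, 567, 486]
r3 m[φ3→sun] = [2, 9, 4]
r3 m[φ4→cld] = [7, 2, 6]
r3 m[φ5→sun] = [5, 9, 3]
r3 m[φ6→ice] = [5, 1, 8]
r3 m[wet→φ0] = [7, 9, 6]
r3 m[wet→φ1] = [9, 5, 6]
r3 m[ice→φ1] = [5, 1, 8]
r3 m[ice→φ6] = [5, 7, 9]
r3 m[sun→φ2] = [10, 81, 12]
r3 m[sun→φ3] = [30, 63, 24]
r3 m[sun→φ5] = [12, 63, 32]
r3 m[cld→φ0] = [56, 14, 36]
r3 m[cld→φ2] = [63, 8, 48]
r3 m[cld→φ4] = [72, 28, 48]
r4 m[φ0→wet] = [504, 224, 336]
r4 m[φ0→cld] = [63, 28, 56]
r4 m[φ1→wet] = [40, 72, 48]
r4 m[φ1→ice] = [36, 63, 45]
r4 m[φ2→sun] = [288, 378, 504]
r4 m[φ2→cld] = [486, 567, 486]
r4 m[φ3→sun] = [2, 9, 4]
r4 m[φ4→cld] = [7, 2, 6]
r4 m[φ5→sun] = [5, 9, 3]
r4 m[φ6→ice] = [5, 1, 8]
r4 m[wet→φ0] = [40, 72, 48]
r4 m[wet→φ1] = [504, 224, 336]
r4 m[ice→φ1] = [5, 1, 8]
r4 m[ice→φ6] = [36, 63, 45]
r4 m[sun→φ2] = [10, 81, 12]
r4 m[sun→φ3] = [1440, 3402, 1512]
r4 m[sun→φ5] = [576, 3402, 2016]
r4 m[cld→φ0] = [3402, 1134, 2916]
r4 m[cld→φ2] = [441, 56, 336]
r4 m[cld→φ4] = [30618, 15876, 27216]
r5 m[φ0→wet] = [30618, 14580, 20412]
r5 m[φ0→cld] = [360, 216, 360]
r5 m[φ1→wet] = [40, 72, 48]
r5 m[φ1→ice] = [2016, 3528, 2520]
r5 m[φ2→sun] = [2016, 2646, 3528]
r5 m[φ2→cld] = [486, 567, 486]
r5 m[φ3→sun] = [2, 9, 4]
r5 m[φ4→cld] = [7, 2, 6]
r5 m[φ5→sun] = [5, 9, 3]
r5 m[φ6→ice] = [5, 1, 8]
r5 m[wet→φ0] = [40, 72, 48]
r5 m[wet→φ1] = [504, 224, 336]
r5 m[ice→φ1] = [5, 1, 8]
r5 m[ice→φ6] = [36, 63, 45]
r5 m[sun→φ2] = [10, 81, 12]
r5 m[sun→φ3] = [1440, 3402, 1512]
r5 m[sun→φ5] = [576, 3402, 2016]
r5 m[cld→φ0] = [3402, 1134, 2916]
r5 m[cld→φ2] = [441, 56, 336]
r5 m[cld→φ4] = [30618, 15876, 27216]
r6 m[φ0→wet] = [30618, 14580, 20412]
r6 m[φ0→cld] = [360, 216, 360]
r6 m[φ1→wet] = [40, 72, 48]
r6 m[φ1→ice] = [2016, 3528, 2520]
r6 m[φ2→sun] = [2016, 2646, 3528]
r6 m[φ2→cld] = [486, 567, 486]
r6 m[φ3→sun] = [2, 9, 4]
r6 m[φ4→cld] = [7, 2, 6]
r6 m[φ5→sun] = [5, 9, 3]
r6 m[φ6→ice] = [5, 1, 8]
r6 m[wet→φ0] = [40, 72, 48]
r6 m[wet→φ1] = [30618, 14580, 20412]
r6 m[ice→φ1] = [5, 1, 8]
r6 m[ice→φ6] = [2016, 3528, 2520]
r6 m[sun→φ2] = [10, 81, 12]
r6 m[sun→φ3] = [10080, 23814, 10584]
r6 m[sun→φ5] = [4032, 23814, 14112]
r6 m[cld→φ0] = [3402, 1134, 2916]
r6 m[cld→φ2] = [2520, 432, 2160]
r6 m[cld→φ4] = [174960, 122472, 174960]
r7 m[φ0→wet] = [30618, 14580, 20412]
r7 m[φ0→cld] = [360, 216, 360]
r7 m[φ1→wet] = [40, 72, 48]
r7 m[φ1→ice] = [122472, 214326, 153090]
r7 m[φ2→sun] = [12960, 15120, 20160]
r7 m[φ2→cld] = [486, 567, 486]
r7 m[φ3→sun] = [2, 9, 4]
r7 m[φ4→cld] = [7, 2, 6]
r7 m[φ5→sun] = [5, 9, 3]
r7 m[φ6→ice] = [5, 1, 8]
r7 m[wet→φ0] = [40, 72, 48]
r7 m[wet→φ1] = [30618, 14580, 20412]
r7 m[ice→φ1] = [5, 1, 8]
r7 m[ice→φ6] = [2016, 3528, 2520]
r7 m[sun→φ2] = [10, 81, 12]
r7 m[sun→φ3] = [10080, 23814, 10584]
r7 m[sun→φ5] = [4032, 23814, 14112]
r7 m[cld→φ0] = [3402, 1134, 2916]
r7 m[cld→φ2] = [2520, 432, 2160]
r7 m[cld→φ4] = [174960, 122472, 174960]
r8 m[φ0→wet] = [30618, 14580, 20412]
r8 m[φ0→cld] = [360, 216, 360]
r8 m[φ1→wet] = [40, 72, 48]
r8 m[φ1→ice] = [122472, 214326, 153090]
r8 m[φ2→sun] = [12960, 15120, 20160]
r8 m[φ2→cld] = [486, 567, 486]
r8 m[φ3→sun] = [2, 9, 4]
r8 m[φ4→cld] = [7, 2, 6]
r8 m[φ5→sun] = [5, 9, 3]
r8 m[φ6→ice] = [5, 1, 8]
r8 m[wet→φ0] = [40, 72, 48]
r8 m[wet→φ1] = [30618, 14580, 20412]
r8 m[ice→φ1] = [5, 1, 8]
r8 m[ice→φ6] = [122472, 214326, 153090]
r8 m[sun→φ2] = [10, 81, 12]
r8 m[sun→φ3] = [64800, 136080, 60480]
r8 m[sun→φ5] = [25920, 136080, 80640]
r8 m[cld→φ0] = [3402, 1134, 2916]
r8 m[cld→φ2] = [2520, 432, 2160]
r8 m[cld→φ4] = [174960, 122472, 174960]
r9 m[φ0→wet] = [30618, 14580, 20412]
r9 m[φ0→cld] = [360, 216, 360]
r9 m[φ1→wet] = [40, 72, 48]
r9 m[φ1→ice] = [122472, 214326, 153090]
r9 m[φ2→sun] = [12960, 15120, 20160]
r9 m[φ2→cld] = [486, 567, 486]
r9 m[φ3→sun] = [2, 9, 4]
r9 m[φ4→cld] = [7, 2, 6]
r9 m[φ5→sun] = [5, 9, 3]
r9 m[φ6→ice] = [5, 1, 8]
r9 m[wet→φ0] = [40, 72, 48]
r9 m[wet→φ1] = [30618, 14580, 20412]
r9 m[ice→φ1] = [5, 1, 8]
r9 m[ice→φ6] = [122472, 214326, 153090]
r9 m[sun→φ2] = [10, 81, 12]
r9 m[sun→φ3] = [64800, 136080, 60480]
r9 m[sun→φ5] = [25920, 136080, 80640]
r9 m[cld→φ0] = [3402, 1134, 2916]
r9 m[cld→φ2] = [2520, 432, 2160]
r9 m[cld→φ4] = [174960, 122472, 174960]
fixed point reached at round 9
b[sun] = ⊗ incoming = [129600, 1224720, 241920]

b[sun] = [129600, 1224720, 241920]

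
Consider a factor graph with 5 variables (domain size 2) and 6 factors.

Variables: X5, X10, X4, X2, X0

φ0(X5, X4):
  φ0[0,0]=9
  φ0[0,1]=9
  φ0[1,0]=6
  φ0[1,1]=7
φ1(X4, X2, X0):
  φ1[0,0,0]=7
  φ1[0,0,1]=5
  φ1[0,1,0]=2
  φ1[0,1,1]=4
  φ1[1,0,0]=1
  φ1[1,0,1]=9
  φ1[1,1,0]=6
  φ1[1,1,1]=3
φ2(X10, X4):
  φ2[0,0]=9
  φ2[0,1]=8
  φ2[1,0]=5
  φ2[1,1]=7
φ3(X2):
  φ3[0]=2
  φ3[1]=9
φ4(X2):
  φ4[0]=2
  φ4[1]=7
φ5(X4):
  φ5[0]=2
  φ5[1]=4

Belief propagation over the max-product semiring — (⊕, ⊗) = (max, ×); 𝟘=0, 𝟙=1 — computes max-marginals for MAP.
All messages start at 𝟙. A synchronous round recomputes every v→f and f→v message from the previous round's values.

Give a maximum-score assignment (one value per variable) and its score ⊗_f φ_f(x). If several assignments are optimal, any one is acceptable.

init: all messages = 𝟙 over 2 values
r1 m[φ0→X5] = [9, 7]
r1 m[φ0→X4] = [9, 9]
r1 m[φ1→X4] = [7, 9]
r1 m[φ1→X2] = [9, 6]
r1 m[φ1→X0] = [7, 9]
r1 m[φ2→X10] = [9, 7]
r1 m[φ2→X4] = [9, 8]
r1 m[φ3→X2] = [2, 9]
r1 m[φ4→X2] = [2, 7]
r1 m[φ5→X4] = [2, 4]
r1 m[X5→φ0] = [1, 1]
r1 m[X10→φ2] = [1, 1]
r1 m[X4→φ0] = [1, 1]
r1 m[X4→φ1] = [1, 1]
r1 m[X4→φ2] = [1, 1]
r1 m[X4→φ5] = [1, 1]
r1 m[X2→φ1] = [1, 1]
r1 m[X2→φ3] = [1, 1]
r1 m[X2→φ4] = [1, 1]
r1 m[X0→φ1] = [1, 1]
r2 m[φ0→X5] = [9, 7]
r2 m[φ0→X4] = [9, 9]
r2 m[φ1→X4] = [7, 9]
r2 m[φ1→X2] = [9, 6]
r2 m[φ1→X0] = [7, 9]
r2 m[φ2→X10] = [9, 7]
r2 m[φ2→X4] = [9, 8]
r2 m[φ3→X2] = [2, 9]
r2 m[φ4→X2] = [2, 7]
r2 m[φ5→X4] = [2, 4]
r2 m[X5→φ0] = [1, 1]
r2 m[X10→φ2] = [1, 1]
r2 m[X4→φ0] = [126, 288]
r2 m[X4→φ1] = [162, 288]
r2 m[X4→φ2] = [126, 324]
r2 m[X4→φ5] = [567, 648]
r2 m[X2→φ1] = [4, 63]
r2 m[X2→φ3] = [18, 42]
r2 m[X2→φ4] = [18, 54]
r2 m[X0→φ1] = [1, 1]
r3 m[φ0→X5] = [2592, 2016]
r3 m[φ0→X4] = [9, 9]
r3 m[φ1→X4] = [252, 378]
r3 m[φ1→X2] = [2592, 1728]
r3 m[φ1→X0] = [108864, 54432]
r3 m[φ2→X10] = [2592, 2268]
r3 m[φ2→X4] = [9, 8]
r3 m[φ3→X2] = [2, 9]
r3 m[φ4→X2] = [2, 7]
r3 m[φ5→X4] = [2, 4]
r3 m[X5→φ0] = [1, 1]
r3 m[X10→φ2] = [1, 1]
r3 m[X4→φ0] = [126, 288]
r3 m[X4→φ1] = [162, 288]
r3 m[X4→φ2] = [126, 324]
r3 m[X4→φ5] = [567, 648]
r3 m[X2→φ1] = [4, 63]
r3 m[X2→φ3] = [18, 42]
r3 m[X2→φ4] = [18, 54]
r3 m[X0→φ1] = [1, 1]
r4 m[φ0→X5] = [2592, 2016]
r4 m[φ0→X4] = [9, 9]
r4 m[φ1→X4] = [252, 378]
r4 m[φ1→X2] = [2592, 1728]
r4 m[φ1→X0] = [108864, 54432]
r4 m[φ2→X10] = [2592, 2268]
r4 m[φ2→X4] = [9, 8]
r4 m[φ3→X2] = [2, 9]
r4 m[φ4→X2] = [2, 7]
r4 m[φ5→X4] = [2, 4]
r4 m[X5→φ0] = [1, 1]
r4 m[X10→φ2] = [1, 1]
r4 m[X4→φ0] = [4536, 12096]
r4 m[X4→φ1] = [162, 288]
r4 m[X4→φ2] = [4536, 13608]
r4 m[X4→φ5] = [20412, 27216]
r4 m[X2→φ1] = [4, 63]
r4 m[X2→φ3] = [5184, 12096]
r4 m[X2→φ4] = [5184, 15552]
r4 m[X0→φ1] = [1, 1]
r5 m[φ0→X5] = [108864, 84672]
r5 m[φ0→X4] = [9, 9]
r5 m[φ1→X4] = [252, 378]
r5 m[φ1→X2] = [2592, 1728]
r5 m[φ1→X0] = [108864, 54432]
r5 m[φ2→X10] = [108864, 95256]
r5 m[φ2→X4] = [9, 8]
r5 m[φ3→X2] = [2, 9]
r5 m[φ4→X2] = [2, 7]
r5 m[φ5→X4] = [2, 4]
r5 m[X5→φ0] = [1, 1]
r5 m[X10→φ2] = [1, 1]
r5 m[X4→φ0] = [4536, 12096]
r5 m[X4→φ1] = [162, 288]
r5 m[X4→φ2] = [4536, 13608]
r5 m[X4→φ5] = [20412, 27216]
r5 m[X2→φ1] = [4, 63]
r5 m[X2→φ3] = [5184, 12096]
r5 m[X2→φ4] = [5184, 15552]
r5 m[X0→φ1] = [1, 1]
r6 m[φ0→X5] = [108864, 84672]
r6 m[φ0→X4] = [9, 9]
r6 m[φ1→X4] = [252, 378]
r6 m[φ1→X2] = [2592, 1728]
r6 m[φ1→X0] = [108864, 54432]
r6 m[φ2→X10] = [108864, 95256]
r6 m[φ2→X4] = [9, 8]
r6 m[φ3→X2] = [2, 9]
r6 m[φ4→X2] = [2, 7]
r6 m[φ5→X4] = [2, 4]
r6 m[X5→φ0] = [1, 1]
r6 m[X10→φ2] = [1, 1]
r6 m[X4→φ0] = [4536, 12096]
r6 m[X4→φ1] = [162, 288]
r6 m[X4→φ2] = [4536, 13608]
r6 m[X4→φ5] = [20412, 27216]
r6 m[X2→φ1] = [4, 63]
r6 m[X2→φ3] = [5184, 12096]
r6 m[X2→φ4] = [5184, 15552]
r6 m[X0→φ1] = [1, 1]
fixed point reached at round 6
traceback from X5: (X5=0, X10=0, X4=1, X2=1, X0=0), score=108864

assignment: (X5=0, X10=0, X4=1, X2=1, X0=0); score = 108864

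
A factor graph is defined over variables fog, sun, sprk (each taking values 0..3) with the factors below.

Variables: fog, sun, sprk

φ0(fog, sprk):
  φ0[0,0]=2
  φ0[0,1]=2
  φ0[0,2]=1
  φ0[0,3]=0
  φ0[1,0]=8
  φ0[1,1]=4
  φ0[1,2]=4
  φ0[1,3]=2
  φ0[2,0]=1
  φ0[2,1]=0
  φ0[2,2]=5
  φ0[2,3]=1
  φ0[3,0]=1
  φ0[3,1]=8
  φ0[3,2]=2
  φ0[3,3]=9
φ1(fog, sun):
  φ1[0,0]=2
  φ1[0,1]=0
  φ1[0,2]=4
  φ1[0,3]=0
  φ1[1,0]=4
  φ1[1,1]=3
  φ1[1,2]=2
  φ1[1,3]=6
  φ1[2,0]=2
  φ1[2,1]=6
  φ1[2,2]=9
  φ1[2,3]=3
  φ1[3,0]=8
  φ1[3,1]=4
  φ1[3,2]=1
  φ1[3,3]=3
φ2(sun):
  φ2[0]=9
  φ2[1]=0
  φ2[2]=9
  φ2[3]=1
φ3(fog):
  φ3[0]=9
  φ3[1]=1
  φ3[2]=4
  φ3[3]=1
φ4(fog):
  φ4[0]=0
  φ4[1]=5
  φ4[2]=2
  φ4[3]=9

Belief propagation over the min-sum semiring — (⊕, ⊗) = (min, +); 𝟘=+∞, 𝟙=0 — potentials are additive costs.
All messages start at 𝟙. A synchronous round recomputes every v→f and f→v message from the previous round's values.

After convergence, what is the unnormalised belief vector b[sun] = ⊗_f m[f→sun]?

init: all messages = 𝟙 over 4 values
r1 m[φ0→fog] = [0, 2, 0, 1]
r1 m[φ0→sprk] = [1, 0, 1, 0]
r1 m[φ1→fog] = [0, 2, 2, 1]
r1 m[φ1→sun] = [2, 0, 1, 0]
r1 m[φ2→sun] = [9, 0, 9, 1]
r1 m[φ3→fog] = [9, 1, 4, 1]
r1 m[φ4→fog] = [0, 5, 2, 9]
r1 m[fog→φ0] = [0, 0, 0, 0]
r1 m[fog→φ1] = [0, 0, 0, 0]
r1 m[fog→φ3] = [0, 0, 0, 0]
r1 m[fog→φ4] = [0, 0, 0, 0]
r1 m[sun→φ1] = [0, 0, 0, 0]
r1 m[sun→φ2] = [0, 0, 0, 0]
r1 m[sprk→φ0] = [0, 0, 0, 0]
r2 m[φ0→fog] = [0, 2, 0, 1]
r2 m[φ0→sprk] = [1, 0, 1, 0]
r2 m[φ1→fog] = [0, 2, 2, 1]
r2 m[φ1→sun] = [2, 0, 1, 0]
r2 m[φ2→sun] = [9, 0, 9, 1]
r2 m[φ3→fog] = [9, 1, 4, 1]
r2 m[φ4→fog] = [0, 5, 2, 9]
r2 m[fog→φ0] = [9, 8, 8, 11]
r2 m[fog→φ1] = [9, 8, 6, 11]
r2 m[fog→φ3] = [0, 9, 4, 11]
r2 m[fog→φ4] = [9, 5, 6, 3]
r2 m[sun→φ1] = [9, 0, 9, 1]
r2 m[sun→φ2] = [2, 0, 1, 0]
r2 m[sprk→φ0] = [0, 0, 0, 0]
r3 m[φ0→fog] = [0, 2, 0, 1]
r3 m[φ0→sprk] = [9, 8, 10, 9]
r3 m[φ1→fog] = [0, 3, 4, 4]
r3 m[φ1→sun] = [8, 9, 10, 9]
r3 m[φ2→sun] = [9, 0, 9, 1]
r3 m[φ3→fog] = [9, 1, 4, 1]
r3 m[φ4→fog] = [0, 5, 2, 9]
r3 m[fog→φ0] = [9, 8, 8, 11]
r3 m[fog→φ1] = [9, 8, 6, 11]
r3 m[fog→φ3] = [0, 9, 4, 11]
r3 m[fog→φ4] = [9, 5, 6, 3]
r3 m[sun→φ1] = [9, 0, 9, 1]
r3 m[sun→φ2] = [2, 0, 1, 0]
r3 m[sprk→φ0] = [0, 0, 0, 0]
r4 m[φ0→fog] = [0, 2, 0, 1]
r4 m[φ0→sprk] = [9, 8, 10, 9]
r4 m[φ1→fog] = [0, 3, 4, 4]
r4 m[φ1→sun] = [8, 9, 10, 9]
r4 m[φ2→sun] = [9, 0, 9, 1]
r4 m[φ3→fog] = [9, 1, 4, 1]
r4 m[φ4→fog] = [0, 5, 2, 9]
r4 m[fog→φ0] = [9, 9, 10, 14]
r4 m[fog→φ1] = [9, 8, 6, 11]
r4 m[fog→φ3] = [0, 10, 6, 14]
r4 m[fog→φ4] = [9, 6, 8, 6]
r4 m[sun→φ1] = [9, 0, 9, 1]
r4 m[sun→φ2] = [8, 9, 10, 9]
r4 m[sprk→φ0] = [0, 0, 0, 0]
r5 m[φ0→fog] = [0, 2, 0, 1]
r5 m[φ0→sprk] = [11, 10, 10, 9]
r5 m[φ1→fog] = [0, 3, 4, 4]
r5 m[φ1→sun] = [8, 9, 10, 9]
r5 m[φ2→sun] = [9, 0, 9, 1]
r5 m[φ3→fog] = [9, 1, 4, 1]
r5 m[φ4→fog] = [0, 5, 2, 9]
r5 m[fog→φ0] = [9, 9, 10, 14]
r5 m[fog→φ1] = [9, 8, 6, 11]
r5 m[fog→φ3] = [0, 10, 6, 14]
r5 m[fog→φ4] = [9, 6, 8, 6]
r5 m[sun→φ1] = [9, 0, 9, 1]
r5 m[sun→φ2] = [8, 9, 10, 9]
r5 m[sprk→φ0] = [0, 0, 0, 0]
r6 m[φ0→fog] = [0, 2, 0, 1]
r6 m[φ0→sprk] = [11, 10, 10, 9]
r6 m[φ1→fog] = [0, 3, 4, 4]
r6 m[φ1→sun] = [8, 9, 10, 9]
r6 m[φ2→sun] = [9, 0, 9, 1]
r6 m[φ3→fog] = [9, 1, 4, 1]
r6 m[φ4→fog] = [0, 5, 2, 9]
r6 m[fog→φ0] = [9, 9, 10, 14]
r6 m[fog→φ1] = [9, 8, 6, 11]
r6 m[fog→φ3] = [0, 10, 6, 14]
r6 m[fog→φ4] = [9, 6, 8, 6]
r6 m[sun→φ1] = [9, 0, 9, 1]
r6 m[sun→φ2] = [8, 9, 10, 9]
r6 m[sprk→φ0] = [0, 0, 0, 0]
fixed point reached at round 6
b[sun] = ⊗ incoming = [17, 9, 19, 10]

b[sun] = [17, 9, 19, 10]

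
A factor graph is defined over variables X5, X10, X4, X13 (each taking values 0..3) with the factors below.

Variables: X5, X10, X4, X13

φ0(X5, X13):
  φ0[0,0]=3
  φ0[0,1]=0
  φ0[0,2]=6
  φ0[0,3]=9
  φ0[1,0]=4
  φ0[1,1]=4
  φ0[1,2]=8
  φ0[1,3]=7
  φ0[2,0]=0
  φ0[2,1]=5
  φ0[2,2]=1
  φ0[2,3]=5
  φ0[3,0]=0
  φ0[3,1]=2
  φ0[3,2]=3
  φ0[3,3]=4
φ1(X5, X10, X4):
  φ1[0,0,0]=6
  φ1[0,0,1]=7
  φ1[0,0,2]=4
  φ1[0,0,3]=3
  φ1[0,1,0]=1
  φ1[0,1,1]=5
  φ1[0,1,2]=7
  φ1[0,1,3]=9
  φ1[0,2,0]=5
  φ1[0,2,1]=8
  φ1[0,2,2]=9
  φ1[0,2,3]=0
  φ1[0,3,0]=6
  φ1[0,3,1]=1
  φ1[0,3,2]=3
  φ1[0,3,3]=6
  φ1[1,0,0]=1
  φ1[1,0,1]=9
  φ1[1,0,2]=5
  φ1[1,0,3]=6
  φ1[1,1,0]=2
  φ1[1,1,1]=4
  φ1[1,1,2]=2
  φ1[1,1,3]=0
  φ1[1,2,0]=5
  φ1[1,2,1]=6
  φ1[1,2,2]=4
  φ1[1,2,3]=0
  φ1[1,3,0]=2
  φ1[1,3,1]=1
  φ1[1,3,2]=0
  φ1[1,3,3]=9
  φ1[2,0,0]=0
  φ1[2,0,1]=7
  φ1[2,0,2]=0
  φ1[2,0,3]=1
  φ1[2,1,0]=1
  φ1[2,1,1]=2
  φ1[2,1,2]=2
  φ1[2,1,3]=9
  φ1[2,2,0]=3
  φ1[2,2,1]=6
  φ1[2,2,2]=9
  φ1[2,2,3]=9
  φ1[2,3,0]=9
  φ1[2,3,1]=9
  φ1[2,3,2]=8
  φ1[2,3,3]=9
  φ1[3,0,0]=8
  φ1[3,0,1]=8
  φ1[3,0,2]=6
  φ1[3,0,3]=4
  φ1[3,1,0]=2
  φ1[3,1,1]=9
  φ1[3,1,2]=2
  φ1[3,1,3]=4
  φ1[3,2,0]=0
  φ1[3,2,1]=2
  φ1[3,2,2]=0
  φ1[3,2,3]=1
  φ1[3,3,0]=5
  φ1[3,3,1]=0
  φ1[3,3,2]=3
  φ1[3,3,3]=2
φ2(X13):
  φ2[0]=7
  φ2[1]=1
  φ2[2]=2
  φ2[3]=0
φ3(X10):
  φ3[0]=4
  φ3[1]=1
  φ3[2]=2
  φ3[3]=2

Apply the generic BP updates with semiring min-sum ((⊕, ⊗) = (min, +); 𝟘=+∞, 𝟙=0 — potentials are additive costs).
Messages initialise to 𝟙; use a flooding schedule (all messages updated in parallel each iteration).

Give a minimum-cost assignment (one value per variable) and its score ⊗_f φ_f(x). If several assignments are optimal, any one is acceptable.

init: all messages = 𝟙 over 4 values
r1 m[φ0→X5] = [0, 4, 0, 0]
r1 m[φ0→X13] = [0, 0, 1, 4]
r1 m[φ1→X5] = [0, 0, 0, 0]
r1 m[φ1→X10] = [0, 0, 0, 0]
r1 m[φ1→X4] = [0, 0, 0, 0]
r1 m[φ2→X13] = [7, 1, 2, 0]
r1 m[φ3→X10] = [4, 1, 2, 2]
r1 m[X5→φ0] = [0, 0, 0, 0]
r1 m[X5→φ1] = [0, 0, 0, 0]
r1 m[X10→φ1] = [0, 0, 0, 0]
r1 m[X10→φ3] = [0, 0, 0, 0]
r1 m[X4→φ1] = [0, 0, 0, 0]
r1 m[X13→φ0] = [0, 0, 0, 0]
r1 m[X13→φ2] = [0, 0, 0, 0]
r2 m[φ0→X5] = [0, 4, 0, 0]
r2 m[φ0→X13] = [0, 0, 1, 4]
r2 m[φ1→X5] = [0, 0, 0, 0]
r2 m[φ1→X10] = [0, 0, 0, 0]
r2 m[φ1→X4] = [0, 0, 0, 0]
r2 m[φ2→X13] = [7, 1, 2, 0]
r2 m[φ3→X10] = [4, 1, 2, 2]
r2 m[X5→φ0] = [0, 0, 0, 0]
r2 m[X5→φ1] = [0, 4, 0, 0]
r2 m[X10→φ1] = [4, 1, 2, 2]
r2 m[X10→φ3] = [0, 0, 0, 0]
r2 m[X4→φ1] = [0, 0, 0, 0]
r2 m[X13→φ0] = [7, 1, 2, 0]
r2 m[X13→φ2] = [0, 0, 1, 4]
r3 m[φ0→X5] = [1, 5, 3, 3]
r3 m[φ0→X13] = [0, 0, 1, 4]
r3 m[φ1→X5] = [2, 1, 2, 2]
r3 m[φ1→X10] = [0, 1, 0, 0]
r3 m[φ1→X4] = [2, 2, 2, 2]
r3 m[φ2→X13] = [7, 1, 2, 0]
r3 m[φ3→X10] = [4, 1, 2, 2]
r3 m[X5→φ0] = [0, 0, 0, 0]
r3 m[X5→φ1] = [0, 4, 0, 0]
r3 m[X10→φ1] = [4, 1, 2, 2]
r3 m[X10→φ3] = [0, 0, 0, 0]
r3 m[X4→φ1] = [0, 0, 0, 0]
r3 m[X13→φ0] = [7, 1, 2, 0]
r3 m[X13→φ2] = [0, 0, 1, 4]
r4 m[φ0→X5] = [1, 5, 3, 3]
r4 m[φ0→X13] = [0, 0, 1, 4]
r4 m[φ1→X5] = [2, 1, 2, 2]
r4 m[φ1→X10] = [0, 1, 0, 0]
r4 m[φ1→X4] = [2, 2, 2, 2]
r4 m[φ2→X13] = [7, 1, 2, 0]
r4 m[φ3→X10] = [4, 1, 2, 2]
r4 m[X5→φ0] = [2, 1, 2, 2]
r4 m[X5→φ1] = [1, 5, 3, 3]
r4 m[X10→φ1] = [4, 1, 2, 2]
r4 m[X10→φ3] = [0, 1, 0, 0]
r4 m[X4→φ1] = [0, 0, 0, 0]
r4 m[X13→φ0] = [7, 1, 2, 0]
r4 m[X13→φ2] = [0, 0, 1, 4]
r5 m[φ0→X5] = [1, 5, 3, 3]
r5 m[φ0→X13] = [2, 2, 3, 6]
r5 m[φ1→X5] = [2, 1, 2, 2]
r5 m[φ1→X10] = [3, 2, 1, 2]
r5 m[φ1→X4] = [3, 4, 5, 3]
r5 m[φ2→X13] = [7, 1, 2, 0]
r5 m[φ3→X10] = [4, 1, 2, 2]
r5 m[X5→φ0] = [2, 1, 2, 2]
r5 m[X5→φ1] = [1, 5, 3, 3]
r5 m[X10→φ1] = [4, 1, 2, 2]
r5 m[X10→φ3] = [0, 1, 0, 0]
r5 m[X4→φ1] = [0, 0, 0, 0]
r5 m[X13→φ0] = [7, 1, 2, 0]
r5 m[X13→φ2] = [0, 0, 1, 4]
r6 m[φ0→X5] = [1, 5, 3, 3]
r6 m[φ0→X13] = [2, 2, 3, 6]
r6 m[φ1→X5] = [2, 1, 2, 2]
r6 m[φ1→X10] = [3, 2, 1, 2]
r6 m[φ1→X4] = [3, 4, 5, 3]
r6 m[φ2→X13] = [7, 1, 2, 0]
r6 m[φ3→X10] = [4, 1, 2, 2]
r6 m[X5→φ0] = [2, 1, 2, 2]
r6 m[X5→φ1] = [1, 5, 3, 3]
r6 m[X10→φ1] = [4, 1, 2, 2]
r6 m[X10→φ3] = [3, 2, 1, 2]
r6 m[X4→φ1] = [0, 0, 0, 0]
r6 m[X13→φ0] = [7, 1, 2, 0]
r6 m[X13→φ2] = [2, 2, 3, 6]
r7 m[φ0→X5] = [1, 5, 3, 3]
r7 m[φ0→X13] = [2, 2, 3, 6]
r7 m[φ1→X5] = [2, 1, 2, 2]
r7 m[φ1→X10] = [3, 2, 1, 2]
r7 m[φ1→X4] = [3, 4, 5, 3]
r7 m[φ2→X13] = [7, 1, 2, 0]
r7 m[φ3→X10] = [4, 1, 2, 2]
r7 m[X5→φ0] = [2, 1, 2, 2]
r7 m[X5→φ1] = [1, 5, 3, 3]
r7 m[X10→φ1] = [4, 1, 2, 2]
r7 m[X10→φ3] = [3, 2, 1, 2]
r7 m[X4→φ1] = [0, 0, 0, 0]
r7 m[X13→φ0] = [7, 1, 2, 0]
r7 m[X13→φ2] = [2, 2, 3, 6]
fixed point reached at round 7
traceback from X5: (X5=0, X10=1, X4=0, X13=1), score=3

assignment: (X5=0, X10=1, X4=0, X13=1); score = 3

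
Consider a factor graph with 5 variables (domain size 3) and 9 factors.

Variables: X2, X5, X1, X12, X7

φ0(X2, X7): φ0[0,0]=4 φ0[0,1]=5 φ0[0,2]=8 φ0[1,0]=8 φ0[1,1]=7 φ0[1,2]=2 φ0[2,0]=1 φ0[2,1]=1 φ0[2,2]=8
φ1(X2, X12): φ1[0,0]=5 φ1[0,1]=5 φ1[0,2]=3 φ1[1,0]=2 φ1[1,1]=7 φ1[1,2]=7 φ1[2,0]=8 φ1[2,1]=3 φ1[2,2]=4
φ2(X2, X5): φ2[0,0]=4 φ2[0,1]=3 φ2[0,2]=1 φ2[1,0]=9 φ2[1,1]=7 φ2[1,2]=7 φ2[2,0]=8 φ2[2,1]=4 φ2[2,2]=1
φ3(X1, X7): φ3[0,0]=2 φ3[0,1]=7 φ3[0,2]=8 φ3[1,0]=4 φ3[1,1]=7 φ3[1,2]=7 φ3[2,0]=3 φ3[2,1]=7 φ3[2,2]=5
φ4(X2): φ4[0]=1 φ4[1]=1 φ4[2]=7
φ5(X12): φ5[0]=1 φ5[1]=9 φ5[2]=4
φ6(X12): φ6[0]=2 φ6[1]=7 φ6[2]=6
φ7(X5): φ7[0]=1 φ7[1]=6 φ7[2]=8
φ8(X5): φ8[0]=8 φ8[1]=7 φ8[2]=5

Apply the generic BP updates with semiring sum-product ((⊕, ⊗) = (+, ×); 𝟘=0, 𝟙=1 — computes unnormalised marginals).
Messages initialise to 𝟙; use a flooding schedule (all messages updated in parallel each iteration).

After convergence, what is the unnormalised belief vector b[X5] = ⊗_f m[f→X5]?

b[X5] = [40876248, 128989560, 65247840]

init: all messages = 𝟙 over 3 values
r1 m[φ0→X2] = [17, 17, 10]
r1 m[φ0→X7] = [13, 13, 18]
r1 m[φ1→X2] = [13, 16, 15]
r1 m[φ1→X12] = [15, 15, 14]
r1 m[φ2→X2] = [8, 23, 13]
r1 m[φ2→X5] = [21, 14, 9]
r1 m[φ3→X1] = [17, 18, 15]
r1 m[φ3→X7] = [9, 21, 20]
r1 m[φ4→X2] = [1, 1, 7]
r1 m[φ5→X12] = [1, 9, 4]
r1 m[φ6→X12] = [2, 7, 6]
r1 m[φ7→X5] = [1, 6, 8]
r1 m[φ8→X5] = [8, 7, 5]
r1 m[X2→φ0] = [1, 1, 1]
r1 m[X2→φ1] = [1, 1, 1]
r1 m[X2→φ2] = [1, 1, 1]
r1 m[X2→φ4] = [1, 1, 1]
r1 m[X5→φ2] = [1, 1, 1]
r1 m[X5→φ7] = [1, 1, 1]
r1 m[X5→φ8] = [1, 1, 1]
r1 m[X1→φ3] = [1, 1, 1]
r1 m[X12→φ1] = [1, 1, 1]
r1 m[X12→φ5] = [1, 1, 1]
r1 m[X12→φ6] = [1, 1, 1]
r1 m[X7→φ0] = [1, 1, 1]
r1 m[X7→φ3] = [1, 1, 1]
r2 m[φ0→X2] = [17, 17, 10]
r2 m[φ0→X7] = [13, 13, 18]
r2 m[φ1→X2] = [13, 16, 15]
r2 m[φ1→X12] = [15, 15, 14]
r2 m[φ2→X2] = [8, 23, 13]
r2 m[φ2→X5] = [21, 14, 9]
r2 m[φ3→X1] = [17, 18, 15]
r2 m[φ3→X7] = [9, 21, 20]
r2 m[φ4→X2] = [1, 1, 7]
r2 m[φ5→X12] = [1, 9, 4]
r2 m[φ6→X12] = [2, 7, 6]
r2 m[φ7→X5] = [1, 6, 8]
r2 m[φ8→X5] = [8, 7, 5]
r2 m[X2→φ0] = [104, 368, 1365]
r2 m[X2→φ1] = [136, 391, 910]
r2 m[X2→φ2] = [221, 272, 1050]
r2 m[X2→φ4] = [1768, 6256, 1950]
r2 m[X5→φ2] = [8, 42, 40]
r2 m[X5→φ7] = [168, 98, 45]
r2 m[X5→φ8] = [21, 84, 72]
r2 m[X1→φ3] = [1, 1, 1]
r2 m[X12→φ1] = [2, 63, 24]
r2 m[X12→φ5] = [30, 105, 84]
r2 m[X12→φ6] = [15, 135, 56]
r2 m[X7→φ0] = [9, 21, 20]
r2 m[X7→φ3] = [13, 13, 18]
r3 m[φ0→X2] = [301, 259, 190]
r3 m[φ0→X7] = [4725, 4461, 12488]
r3 m[φ1→X2] = [397, 613, 301]
r3 m[φ1→X12] = [8742, 6147, 6785]
r3 m[φ2→X2] = [198, 646, 272]
r3 m[φ2→X5] = [11732, 6767, 3175]
r3 m[φ3→X1] = [261, 269, 220]
r3 m[φ3→X7] = [9, 21, 20]
r3 m[φ4→X2] = [1, 1, 7]
r3 m[φ5→X12] = [1, 9, 4]
r3 m[φ6→X12] = [2, 7, 6]
r3 m[φ7→X5] = [1, 6, 8]
r3 m[φ8→X5] = [8, 7, 5]
r3 m[X2→φ0] = [104, 368, 1365]
r3 m[X2→φ1] = [136, 391, 910]
r3 m[X2→φ2] = [221, 272, 1050]
r3 m[X2→φ4] = [1768, 6256, 1950]
r3 m[X5→φ2] = [8, 42, 40]
r3 m[X5→φ7] = [168, 98, 45]
r3 m[X5→φ8] = [21, 84, 72]
r3 m[X1→φ3] = [1, 1, 1]
r3 m[X12→φ1] = [2, 63, 24]
r3 m[X12→φ5] = [30, 105, 84]
r3 m[X12→φ6] = [15, 135, 56]
r3 m[X7→φ0] = [9, 21, 20]
r3 m[X7→φ3] = [13, 13, 18]
r4 m[φ0→X2] = [301, 259, 190]
r4 m[φ0→X7] = [4725, 4461, 12488]
r4 m[φ1→X2] = [397, 613, 301]
r4 m[φ1→X12] = [8742, 6147, 6785]
r4 m[φ2→X2] = [198, 646, 272]
r4 m[φ2→X5] = [11732, 6767, 3175]
r4 m[φ3→X1] = [261, 269, 220]
r4 m[φ3→X7] = [9, 21, 20]
r4 m[φ4→X2] = [1, 1, 7]
r4 m[φ5→X12] = [1, 9, 4]
r4 m[φ6→X12] = [2, 7, 6]
r4 m[φ7→X5] = [1, 6, 8]
r4 m[φ8→X5] = [8, 7, 5]
r4 m[X2→φ0] = [78606, 395998, 573104]
r4 m[X2→φ1] = [59598, 167314, 361760]
r4 m[X2→φ2] = [119497, 158767, 400330]
r4 m[X2→φ4] = [23660406, 102563482, 15555680]
r4 m[X5→φ2] = [8, 42, 40]
r4 m[X5→φ7] = [93856, 47369, 15875]
r4 m[X5→φ8] = [11732, 40602, 25400]
r4 m[X1→φ3] = [1, 1, 1]
r4 m[X12→φ1] = [2, 63, 24]
r4 m[X12→φ5] = [17484, 43029, 40710]
r4 m[X12→φ6] = [8742, 55323, 27140]
r4 m[X7→φ0] = [9, 21, 20]
r4 m[X7→φ3] = [4725, 4461, 12488]
r5 m[φ0→X2] = [301, 259, 190]
r5 m[φ0→X7] = [4055512, 3738120, 6005676]
r5 m[φ1→X2] = [397, 613, 301]
r5 m[φ1→X12] = [3526698, 2554468, 2797032]
r5 m[φ2→X2] = [198, 646, 272]
r5 m[φ2→X5] = [5109531, 3071180, 1631196]
r5 m[φ3→X1] = [140581, 137543, 107842]
r5 m[φ3→X7] = [9, 21, 20]
r5 m[φ4→X2] = [1, 1, 7]
r5 m[φ5→X12] = [1, 9, 4]
r5 m[φ6→X12] = [2, 7, 6]
r5 m[φ7→X5] = [1, 6, 8]
r5 m[φ8→X5] = [8, 7, 5]
r5 m[X2→φ0] = [78606, 395998, 573104]
r5 m[X2→φ1] = [59598, 167314, 361760]
r5 m[X2→φ2] = [119497, 158767, 400330]
r5 m[X2→φ4] = [23660406, 102563482, 15555680]
r5 m[X5→φ2] = [8, 42, 40]
r5 m[X5→φ7] = [93856, 47369, 15875]
r5 m[X5→φ8] = [11732, 40602, 25400]
r5 m[X1→φ3] = [1, 1, 1]
r5 m[X12→φ1] = [2, 63, 24]
r5 m[X12→φ5] = [17484, 43029, 40710]
r5 m[X12→φ6] = [8742, 55323, 27140]
r5 m[X7→φ0] = [9, 21, 20]
r5 m[X7→φ3] = [4725, 4461, 12488]
r6 m[φ0→X2] = [301, 259, 190]
r6 m[φ0→X7] = [4055512, 3738120, 6005676]
r6 m[φ1→X2] = [397, 613, 301]
r6 m[φ1→X12] = [3526698, 2554468, 2797032]
r6 m[φ2→X2] = [198, 646, 272]
r6 m[φ2→X5] = [5109531, 3071180, 1631196]
r6 m[φ3→X1] = [140581, 137543, 107842]
r6 m[φ3→X7] = [9, 21, 20]
r6 m[φ4→X2] = [1, 1, 7]
r6 m[φ5→X12] = [1, 9, 4]
r6 m[φ6→X12] = [2, 7, 6]
r6 m[φ7→X5] = [1, 6, 8]
r6 m[φ8→X5] = [8, 7, 5]
r6 m[X2→φ0] = [78606, 395998, 573104]
r6 m[X2→φ1] = [59598, 167314, 361760]
r6 m[X2→φ2] = [119497, 158767, 400330]
r6 m[X2→φ4] = [23660406, 102563482, 15555680]
r6 m[X5→φ2] = [8, 42, 40]
r6 m[X5→φ7] = [40876248, 21498260, 8155980]
r6 m[X5→φ8] = [5109531, 18427080, 13049568]
r6 m[X1→φ3] = [1, 1, 1]
r6 m[X12→φ1] = [2, 63, 24]
r6 m[X12→φ5] = [7053396, 17881276, 16782192]
r6 m[X12→φ6] = [3526698, 22990212, 11188128]
r6 m[X7→φ0] = [9, 21, 20]
r6 m[X7→φ3] = [4055512, 3738120, 6005676]
r7 m[φ0→X2] = [301, 259, 190]
r7 m[φ0→X7] = [4055512, 3738120, 6005676]
r7 m[φ1→X2] = [397, 613, 301]
r7 m[φ1→X12] = [3526698, 2554468, 2797032]
r7 m[φ2→X2] = [198, 646, 272]
r7 m[φ2→X5] = [5109531, 3071180, 1631196]
r7 m[φ3→X1] = [82323272, 84428620, 68361756]
r7 m[φ3→X7] = [9, 21, 20]
r7 m[φ4→X2] = [1, 1, 7]
r7 m[φ5→X12] = [1, 9, 4]
r7 m[φ6→X12] = [2, 7, 6]
r7 m[φ7→X5] = [1, 6, 8]
r7 m[φ8→X5] = [8, 7, 5]
r7 m[X2→φ0] = [78606, 395998, 573104]
r7 m[X2→φ1] = [59598, 167314, 361760]
r7 m[X2→φ2] = [119497, 158767, 400330]
r7 m[X2→φ4] = [23660406, 102563482, 15555680]
r7 m[X5→φ2] = [8, 42, 40]
r7 m[X5→φ7] = [40876248, 21498260, 8155980]
r7 m[X5→φ8] = [5109531, 18427080, 13049568]
r7 m[X1→φ3] = [1, 1, 1]
r7 m[X12→φ1] = [2, 63, 24]
r7 m[X12→φ5] = [7053396, 17881276, 16782192]
r7 m[X12→φ6] = [3526698, 22990212, 11188128]
r7 m[X7→φ0] = [9, 21, 20]
r7 m[X7→φ3] = [4055512, 3738120, 6005676]
r8 m[φ0→X2] = [301, 259, 190]
r8 m[φ0→X7] = [4055512, 3738120, 6005676]
r8 m[φ1→X2] = [397, 613, 301]
r8 m[φ1→X12] = [3526698, 2554468, 2797032]
r8 m[φ2→X2] = [198, 646, 272]
r8 m[φ2→X5] = [5109531, 3071180, 1631196]
r8 m[φ3→X1] = [82323272, 84428620, 68361756]
r8 m[φ3→X7] = [9, 21, 20]
r8 m[φ4→X2] = [1, 1, 7]
r8 m[φ5→X12] = [1, 9, 4]
r8 m[φ6→X12] = [2, 7, 6]
r8 m[φ7→X5] = [1, 6, 8]
r8 m[φ8→X5] = [8, 7, 5]
r8 m[X2→φ0] = [78606, 395998, 573104]
r8 m[X2→φ1] = [59598, 167314, 361760]
r8 m[X2→φ2] = [119497, 158767, 400330]
r8 m[X2→φ4] = [23660406, 102563482, 15555680]
r8 m[X5→φ2] = [8, 42, 40]
r8 m[X5→φ7] = [40876248, 21498260, 8155980]
r8 m[X5→φ8] = [5109531, 18427080, 13049568]
r8 m[X1→φ3] = [1, 1, 1]
r8 m[X12→φ1] = [2, 63, 24]
r8 m[X12→φ5] = [7053396, 17881276, 16782192]
r8 m[X12→φ6] = [3526698, 22990212, 11188128]
r8 m[X7→φ0] = [9, 21, 20]
r8 m[X7→φ3] = [4055512, 3738120, 6005676]
fixed point reached at round 8
b[X5] = ⊗ incoming = [40876248, 128989560, 65247840]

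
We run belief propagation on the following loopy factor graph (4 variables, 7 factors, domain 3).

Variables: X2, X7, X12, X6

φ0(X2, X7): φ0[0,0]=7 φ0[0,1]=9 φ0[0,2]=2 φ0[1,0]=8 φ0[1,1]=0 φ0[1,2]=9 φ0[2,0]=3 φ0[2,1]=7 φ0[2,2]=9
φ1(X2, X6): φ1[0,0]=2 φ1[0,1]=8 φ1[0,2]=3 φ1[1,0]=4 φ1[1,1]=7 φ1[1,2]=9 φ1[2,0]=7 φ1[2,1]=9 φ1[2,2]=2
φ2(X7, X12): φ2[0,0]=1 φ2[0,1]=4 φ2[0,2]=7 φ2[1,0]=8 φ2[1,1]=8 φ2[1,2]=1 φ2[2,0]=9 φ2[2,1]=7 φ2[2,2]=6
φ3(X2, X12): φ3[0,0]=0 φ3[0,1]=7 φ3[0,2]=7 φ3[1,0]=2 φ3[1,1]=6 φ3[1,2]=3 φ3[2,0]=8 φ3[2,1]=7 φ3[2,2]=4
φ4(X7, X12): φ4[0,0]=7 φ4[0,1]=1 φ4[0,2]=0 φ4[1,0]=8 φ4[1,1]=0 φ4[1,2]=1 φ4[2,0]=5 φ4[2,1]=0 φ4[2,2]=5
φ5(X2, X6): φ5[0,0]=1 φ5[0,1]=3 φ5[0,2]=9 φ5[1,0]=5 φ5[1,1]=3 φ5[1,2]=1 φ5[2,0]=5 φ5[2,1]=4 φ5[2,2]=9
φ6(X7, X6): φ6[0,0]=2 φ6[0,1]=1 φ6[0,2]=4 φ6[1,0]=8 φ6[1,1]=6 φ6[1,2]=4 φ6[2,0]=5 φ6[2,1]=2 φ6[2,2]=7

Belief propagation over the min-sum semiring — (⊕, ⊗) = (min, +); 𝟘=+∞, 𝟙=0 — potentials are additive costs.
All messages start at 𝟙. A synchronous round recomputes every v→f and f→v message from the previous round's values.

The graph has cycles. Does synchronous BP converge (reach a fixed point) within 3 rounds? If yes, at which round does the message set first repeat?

NOT CONVERGED within 3 rounds

init: all messages = 𝟙 over 3 values
r1 m[φ0→X2] = [2, 0, 3]
r1 m[φ0→X7] = [3, 0, 2]
r1 m[φ1→X2] = [2, 4, 2]
r1 m[φ1→X6] = [2, 7, 2]
r1 m[φ2→X7] = [1, 1, 6]
r1 m[φ2→X12] = [1, 4, 1]
r1 m[φ3→X2] = [0, 2, 4]
r1 m[φ3→X12] = [0, 6, 3]
r1 m[φ4→X7] = [0, 0, 0]
r1 m[φ4→X12] = [5, 0, 0]
r1 m[φ5→X2] = [1, 1, 4]
r1 m[φ5→X6] = [1, 3, 1]
r1 m[φ6→X7] = [1, 4, 2]
r1 m[φ6→X6] = [2, 1, 4]
r1 m[X2→φ0] = [0, 0, 0]
r1 m[X2→φ1] = [0, 0, 0]
r1 m[X2→φ3] = [0, 0, 0]
r1 m[X2→φ5] = [0, 0, 0]
r1 m[X7→φ0] = [0, 0, 0]
r1 m[X7→φ2] = [0, 0, 0]
r1 m[X7→φ4] = [0, 0, 0]
r1 m[X7→φ6] = [0, 0, 0]
r1 m[X12→φ2] = [0, 0, 0]
r1 m[X12→φ3] = [0, 0, 0]
r1 m[X12→φ4] = [0, 0, 0]
r1 m[X6→φ1] = [0, 0, 0]
r1 m[X6→φ5] = [0, 0, 0]
r1 m[X6→φ6] = [0, 0, 0]
r2 m[φ0→X2] = [2, 0, 3]
r2 m[φ0→X7] = [3, 0, 2]
r2 m[φ1→X2] = [2, 4, 2]
r2 m[φ1→X6] = [2, 7, 2]
r2 m[φ2→X7] = [1, 1, 6]
r2 m[φ2→X12] = [1, 4, 1]
r2 m[φ3→X2] = [0, 2, 4]
r2 m[φ3→X12] = [0, 6, 3]
r2 m[φ4→X7] = [0, 0, 0]
r2 m[φ4→X12] = [5, 0, 0]
r2 m[φ5→X2] = [1, 1, 4]
r2 m[φ5→X6] = [1, 3, 1]
r2 m[φ6→X7] = [1, 4, 2]
r2 m[φ6→X6] = [2, 1, 4]
r2 m[X2→φ0] = [3, 7, 10]
r2 m[X2→φ1] = [3, 3, 11]
r2 m[X2→φ3] = [5, 5, 9]
r2 m[X2→φ5] = [4, 6, 9]
r2 m[X7→φ0] = [2, 5, 8]
r2 m[X7→φ2] = [4, 4, 4]
r2 m[X7→φ4] = [5, 5, 10]
r2 m[X7→φ6] = [4, 1, 8]
r2 m[X12→φ2] = [5, 6, 3]
r2 m[X12→φ3] = [6, 4, 1]
r2 m[X12→φ4] = [1, 10, 4]
r2 m[X6→φ1] = [3, 4, 5]
r2 m[X6→φ5] = [4, 8, 6]
r2 m[X6→φ6] = [3, 10, 3]
r3 m[φ0→X2] = [9, 5, 5]
r3 m[φ0→X7] = [10, 7, 5]
r3 m[φ1→X2] = [5, 7, 7]
r3 m[φ1→X6] = [5, 10, 6]
r3 m[φ2→X7] = [6, 4, 9]
r3 m[φ2→X12] = [5, 8, 5]
r3 m[φ3→X2] = [6, 4, 5]
r3 m[φ3→X12] = [5, 11, 8]
r3 m[φ4→X7] = [4, 5, 6]
r3 m[φ4→X12] = [12, 5, 5]
r3 m[φ5→X2] = [5, 7, 9]
r3 m[φ5→X6] = [5, 7, 7]
r3 m[φ6→X7] = [5, 7, 8]
r3 m[φ6→X6] = [6, 5, 5]
r3 m[X2→φ0] = [3, 7, 10]
r3 m[X2→φ1] = [3, 3, 11]
r3 m[X2→φ3] = [5, 5, 9]
r3 m[X2→φ5] = [4, 6, 9]
r3 m[X7→φ0] = [2, 5, 8]
r3 m[X7→φ2] = [4, 4, 4]
r3 m[X7→φ4] = [5, 5, 10]
r3 m[X7→φ6] = [4, 1, 8]
r3 m[X12→φ2] = [5, 6, 3]
r3 m[X12→φ3] = [6, 4, 1]
r3 m[X12→φ4] = [1, 10, 4]
r3 m[X6→φ1] = [3, 4, 5]
r3 m[X6→φ5] = [4, 8, 6]
r3 m[X6→φ6] = [3, 10, 3]
no fixed point within 3 rounds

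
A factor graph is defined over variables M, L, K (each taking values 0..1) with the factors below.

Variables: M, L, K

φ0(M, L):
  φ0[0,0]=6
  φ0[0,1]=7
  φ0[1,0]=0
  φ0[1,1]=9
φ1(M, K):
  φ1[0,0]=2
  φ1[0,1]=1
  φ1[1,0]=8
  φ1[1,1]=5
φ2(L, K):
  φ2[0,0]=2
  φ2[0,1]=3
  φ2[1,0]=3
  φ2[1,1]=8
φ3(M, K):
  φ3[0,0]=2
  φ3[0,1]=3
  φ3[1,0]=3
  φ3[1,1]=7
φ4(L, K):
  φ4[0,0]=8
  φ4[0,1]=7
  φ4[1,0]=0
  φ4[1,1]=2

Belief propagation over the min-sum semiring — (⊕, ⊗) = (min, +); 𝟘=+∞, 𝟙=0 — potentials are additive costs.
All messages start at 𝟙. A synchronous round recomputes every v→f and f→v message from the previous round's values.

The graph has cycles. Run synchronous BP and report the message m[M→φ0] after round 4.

init: all messages = 𝟙 over 2 values
r1 m[φ0→M] = [6, 0]
r1 m[φ0→L] = [0, 7]
r1 m[φ1→M] = [1, 5]
r1 m[φ1→K] = [2, 1]
r1 m[φ2→L] = [2, 3]
r1 m[φ2→K] = [2, 3]
r1 m[φ3→M] = [2, 3]
r1 m[φ3→K] = [2, 3]
r1 m[φ4→L] = [7, 0]
r1 m[φ4→K] = [0, 2]
r1 m[M→φ0] = [0, 0]
r1 m[M→φ1] = [0, 0]
r1 m[M→φ3] = [0, 0]
r1 m[L→φ0] = [0, 0]
r1 m[L→φ2] = [0, 0]
r1 m[L→φ4] = [0, 0]
r1 m[K→φ1] = [0, 0]
r1 m[K→φ2] = [0, 0]
r1 m[K→φ3] = [0, 0]
r1 m[K→φ4] = [0, 0]
r2 m[φ0→M] = [6, 0]
r2 m[φ0→L] = [0, 7]
r2 m[φ1→M] = [1, 5]
r2 m[φ1→K] = [2, 1]
r2 m[φ2→L] = [2, 3]
r2 m[φ2→K] = [2, 3]
r2 m[φ3→M] = [2, 3]
r2 m[φ3→K] = [2, 3]
r2 m[φ4→L] = [7, 0]
r2 m[φ4→K] = [0, 2]
r2 m[M→φ0] = [3, 8]
r2 m[M→φ1] = [8, 3]
r2 m[M→φ3] = [7, 5]
r2 m[L→φ0] = [9, 3]
r2 m[L→φ2] = [7, 7]
r2 m[L→φ4] = [2, 10]
r2 m[K→φ1] = [4, 8]
r2 m[K→φ2] = [4, 6]
r2 m[K→φ3] = [4, 6]
r2 m[K→φ4] = [6, 7]
r3 m[φ0→M] = [10, 9]
r3 m[φ0→L] = [8, 10]
r3 m[φ1→M] = [6, 12]
r3 m[φ1→K] = [10, 8]
r3 m[φ2→L] = [6, 7]
r3 m[φ2→K] = [9, 10]
r3 m[φ3→M] = [6, 7]
r3 m[φ3→K] = [8, 10]
r3 m[φ4→L] = [14, 6]
r3 m[φ4→K] = [10, 9]
r3 m[M→φ0] = [3, 8]
r3 m[M→φ1] = [8, 3]
r3 m[M→φ3] = [7, 5]
r3 m[L→φ0] = [9, 3]
r3 m[L→φ2] = [7, 7]
r3 m[L→φ4] = [2, 10]
r3 m[K→φ1] = [4, 8]
r3 m[K→φ2] = [4, 6]
r3 m[K→φ3] = [4, 6]
r3 m[K→φ4] = [6, 7]
r4 m[φ0→M] = [10, 9]
r4 m[φ0→L] = [8, 10]
r4 m[φ1→M] = [6, 12]
r4 m[φ1→K] = [10, 8]
r4 m[φ2→L] = [6, 7]
r4 m[φ2→K] = [9, 10]
r4 m[φ3→M] = [6, 7]
r4 m[φ3→K] = [8, 10]
r4 m[φ4→L] = [14, 6]
r4 m[φ4→K] = [10, 9]
r4 m[M→φ0] = [12, 19]
r4 m[M→φ1] = [16, 16]
r4 m[M→φ3] = [16, 21]
r4 m[L→φ0] = [20, 13]
r4 m[L→φ2] = [22, 16]
r4 m[L→φ4] = [14, 17]
r4 m[K→φ1] = [27, 29]
r4 m[K→φ2] = [28, 27]
r4 m[K→φ3] = [29, 27]
r4 m[K→φ4] = [27, 28]

message @ round 4 = [12, 19]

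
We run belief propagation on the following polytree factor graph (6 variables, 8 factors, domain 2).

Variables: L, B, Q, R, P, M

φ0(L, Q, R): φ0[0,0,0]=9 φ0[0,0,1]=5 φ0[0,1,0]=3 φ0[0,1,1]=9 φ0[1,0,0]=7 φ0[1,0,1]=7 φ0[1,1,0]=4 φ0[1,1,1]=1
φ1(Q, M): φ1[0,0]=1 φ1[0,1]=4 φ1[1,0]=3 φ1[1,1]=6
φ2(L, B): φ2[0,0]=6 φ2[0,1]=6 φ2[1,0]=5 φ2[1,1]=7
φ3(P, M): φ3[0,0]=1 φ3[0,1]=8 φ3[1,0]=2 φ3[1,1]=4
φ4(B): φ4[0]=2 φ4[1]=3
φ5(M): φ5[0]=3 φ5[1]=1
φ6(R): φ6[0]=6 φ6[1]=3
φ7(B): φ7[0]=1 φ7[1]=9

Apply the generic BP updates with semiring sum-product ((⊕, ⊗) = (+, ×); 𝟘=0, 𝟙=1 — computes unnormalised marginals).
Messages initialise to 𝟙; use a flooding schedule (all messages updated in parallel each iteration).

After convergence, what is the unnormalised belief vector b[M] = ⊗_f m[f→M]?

init: all messages = 𝟙 over 2 values
r1 m[φ0→L] = [26, 19]
r1 m[φ0→Q] = [28, 17]
r1 m[φ0→R] = [23, 22]
r1 m[φ1→Q] = [5, 9]
r1 m[φ1→M] = [4, 10]
r1 m[φ2→L] = [12, 12]
r1 m[φ2→B] = [11, 13]
r1 m[φ3→P] = [9, 6]
r1 m[φ3→M] = [3, 12]
r1 m[φ4→B] = [2, 3]
r1 m[φ5→M] = [3, 1]
r1 m[φ6→R] = [6, 3]
r1 m[φ7→B] = [1, 9]
r1 m[L→φ0] = [1, 1]
r1 m[L→φ2] = [1, 1]
r1 m[B→φ2] = [1, 1]
r1 m[B→φ4] = [1, 1]
r1 m[B→φ7] = [1, 1]
r1 m[Q→φ0] = [1, 1]
r1 m[Q→φ1] = [1, 1]
r1 m[R→φ0] = [1, 1]
r1 m[R→φ6] = [1, 1]
r1 m[P→φ3] = [1, 1]
r1 m[M→φ1] = [1, 1]
r1 m[M→φ3] = [1, 1]
r1 m[M→φ5] = [1, 1]
r2 m[φ0→L] = [26, 19]
r2 m[φ0→Q] = [28, 17]
r2 m[φ0→R] = [23, 22]
r2 m[φ1→Q] = [5, 9]
r2 m[φ1→M] = [4, 10]
r2 m[φ2→L] = [12, 12]
r2 m[φ2→B] = [11, 13]
r2 m[φ3→P] = [9, 6]
r2 m[φ3→M] = [3, 12]
r2 m[φ4→B] = [2, 3]
r2 m[φ5→M] = [3, 1]
r2 m[φ6→R] = [6, 3]
r2 m[φ7→B] = [1, 9]
r2 m[L→φ0] = [12, 12]
r2 m[L→φ2] = [26, 19]
r2 m[B→φ2] = [2, 27]
r2 m[B→φ4] = [11, 117]
r2 m[B→φ7] = [22, 39]
r2 m[Q→φ0] = [5, 9]
r2 m[Q→φ1] = [28, 17]
r2 m[R→φ0] = [6, 3]
r2 m[R→φ6] = [23, 22]
r2 m[P→φ3] = [1, 1]
r2 m[M→φ1] = [9, 12]
r2 m[M→φ3] = [12, 10]
r2 m[M→φ5] = [12, 120]
r3 m[φ0→L] = [750, 558]
r3 m[φ0→Q] = [1584, 864]
r3 m[φ0→R] = [1716, 1800]
r3 m[φ1→Q] = [57, 99]
r3 m[φ1→M] = [79, 214]
r3 m[φ2→L] = [174, 199]
r3 m[φ2→B] = [251, 289]
r3 m[φ3→P] = [92, 64]
r3 m[φ3→M] = [3, 12]
r3 m[φ4→B] = [2, 3]
r3 m[φ5→M] = [3, 1]
r3 m[φ6→R] = [6, 3]
r3 m[φ7→B] = [1, 9]
r3 m[L→φ0] = [12, 12]
r3 m[L→φ2] = [26, 19]
r3 m[B→φ2] = [2, 27]
r3 m[B→φ4] = [11, 117]
r3 m[B→φ7] = [22, 39]
r3 m[Q→φ0] = [5, 9]
r3 m[Q→φ1] = [28, 17]
r3 m[R→φ0] = [6, 3]
r3 m[R→φ6] = [23, 22]
r3 m[P→φ3] = [1, 1]
r3 m[M→φ1] = [9, 12]
r3 m[M→φ3] = [12, 10]
r3 m[M→φ5] = [12, 120]
r4 m[φ0→L] = [750, 558]
r4 m[φ0→Q] = [1584, 864]
r4 m[φ0→R] = [1716, 1800]
r4 m[φ1→Q] = [57, 99]
r4 m[φ1→M] = [79, 214]
r4 m[φ2→L] = [174, 199]
r4 m[φ2→B] = [251, 289]
r4 m[φ3→P] = [92, 64]
r4 m[φ3→M] = [3, 12]
r4 m[φ4→B] = [2, 3]
r4 m[φ5→M] = [3, 1]
r4 m[φ6→R] = [6, 3]
r4 m[φ7→B] = [1, 9]
r4 m[L→φ0] = [174, 199]
r4 m[L→φ2] = [750, 558]
r4 m[B→φ2] = [2, 27]
r4 m[B→φ4] = [251, 2601]
r4 m[B→φ7] = [502, 867]
r4 m[Q→φ0] = [57, 99]
r4 m[Q→φ1] = [1584, 864]
r4 m[R→φ0] = [6, 3]
r4 m[R→φ6] = [1716, 1800]
r4 m[P→φ3] = [1, 1]
r4 m[M→φ1] = [9, 12]
r4 m[M→φ3] = [237, 214]
r4 m[M→φ5] = [237, 2568]
r5 m[φ0→L] = [8388, 6264]
r5 m[φ0→Q] = [24543, 13203]
r5 m[φ0→R] = [299145, 303726]
r5 m[φ1→Q] = [57, 99]
r5 m[φ1→M] = [4176, 11520]
r5 m[φ2→L] = [174, 199]
r5 m[φ2→B] = [7290, 8406]
r5 m[φ3→P] = [1949, 1330]
r5 m[φ3→M] = [3, 12]
r5 m[φ4→B] = [2, 3]
r5 m[φ5→M] = [3, 1]
r5 m[φ6→R] = [6, 3]
r5 m[φ7→B] = [1, 9]
r5 m[L→φ0] = [174, 199]
r5 m[L→φ2] = [750, 558]
r5 m[B→φ2] = [2, 27]
r5 m[B→φ4] = [251, 2601]
r5 m[B→φ7] = [502, 867]
r5 m[Q→φ0] = [57, 99]
r5 m[Q→φ1] = [1584, 864]
r5 m[R→φ0] = [6, 3]
r5 m[R→φ6] = [1716, 1800]
r5 m[P→φ3] = [1, 1]
r5 m[M→φ1] = [9, 12]
r5 m[M→φ3] = [237, 214]
r5 m[M→φ5] = [237, 2568]
r6 m[φ0→L] = [8388, 6264]
r6 m[φ0→Q] = [24543, 13203]
r6 m[φ0→R] = [299145, 303726]
r6 m[φ1→Q] = [57, 99]
r6 m[φ1→M] = [4176, 11520]
r6 m[φ2→L] = [174, 199]
r6 m[φ2→B] = [7290, 8406]
r6 m[φ3→P] = [1949, 1330]
r6 m[φ3→M] = [3, 12]
r6 m[φ4→B] = [2, 3]
r6 m[φ5→M] = [3, 1]
r6 m[φ6→R] = [6, 3]
r6 m[φ7→B] = [1, 9]
r6 m[L→φ0] = [174, 199]
r6 m[L→φ2] = [8388, 6264]
r6 m[B→φ2] = [2, 27]
r6 m[B→φ4] = [7290, 75654]
r6 m[B→φ7] = [14580, 25218]
r6 m[Q→φ0] = [57, 99]
r6 m[Q→φ1] = [24543, 13203]
r6 m[R→φ0] = [6, 3]
r6 m[R→φ6] = [299145, 303726]
r6 m[P→φ3] = [1, 1]
r6 m[M→φ1] = [9, 12]
r6 m[M→φ3] = [12528, 11520]
r6 m[M→φ5] = [12528, 138240]
r7 m[φ0→L] = [8388, 6264]
r7 m[φ0→Q] = [24543, 13203]
r7 m[φ0→R] = [299145, 303726]
r7 m[φ1→Q] = [57, 99]
r7 m[φ1→M] = [64152, 177390]
r7 m[φ2→L] = [174, 199]
r7 m[φ2→B] = [81648, 94176]
r7 m[φ3→P] = [104688, 71136]
r7 m[φ3→M] = [3, 12]
r7 m[φ4→B] = [2, 3]
r7 m[φ5→M] = [3, 1]
r7 m[φ6→R] = [6, 3]
r7 m[φ7→B] = [1, 9]
r7 m[L→φ0] = [174, 199]
r7 m[L→φ2] = [8388, 6264]
r7 m[B→φ2] = [2, 27]
r7 m[B→φ4] = [7290, 75654]
r7 m[B→φ7] = [14580, 25218]
r7 m[Q→φ0] = [57, 99]
r7 m[Q→φ1] = [24543, 13203]
r7 m[R→φ0] = [6, 3]
r7 m[R→φ6] = [299145, 303726]
r7 m[P→φ3] = [1, 1]
r7 m[M→φ1] = [9, 12]
r7 m[M→φ3] = [12528, 11520]
r7 m[M→φ5] = [12528, 138240]
r8 m[φ0→L] = [8388, 6264]
r8 m[φ0→Q] = [24543, 13203]
r8 m[φ0→R] = [299145, 303726]
r8 m[φ1→Q] = [57, 99]
r8 m[φ1→M] = [64152, 177390]
r8 m[φ2→L] = [174, 199]
r8 m[φ2→B] = [81648, 94176]
r8 m[φ3→P] = [104688, 71136]
r8 m[φ3→M] = [3, 12]
r8 m[φ4→B] = [2, 3]
r8 m[φ5→M] = [3, 1]
r8 m[φ6→R] = [6, 3]
r8 m[φ7→B] = [1, 9]
r8 m[L→φ0] = [174, 199]
r8 m[L→φ2] = [8388, 6264]
r8 m[B→φ2] = [2, 27]
r8 m[B→φ4] = [81648, 847584]
r8 m[B→φ7] = [163296, 282528]
r8 m[Q→φ0] = [57, 99]
r8 m[Q→φ1] = [24543, 13203]
r8 m[R→φ0] = [6, 3]
r8 m[R→φ6] = [299145, 303726]
r8 m[P→φ3] = [1, 1]
r8 m[M→φ1] = [9, 12]
r8 m[M→φ3] = [192456, 177390]
r8 m[M→φ5] = [192456, 2128680]
r9 m[φ0→L] = [8388, 6264]
r9 m[φ0→Q] = [24543, 13203]
r9 m[φ0→R] = [299145, 303726]
r9 m[φ1→Q] = [57, 99]
r9 m[φ1→M] = [64152, 177390]
r9 m[φ2→L] = [174, 199]
r9 m[φ2→B] = [81648, 94176]
r9 m[φ3→P] = [1611576, 1094472]
r9 m[φ3→M] = [3, 12]
r9 m[φ4→B] = [2, 3]
r9 m[φ5→M] = [3, 1]
r9 m[φ6→R] = [6, 3]
r9 m[φ7→B] = [1, 9]
r9 m[L→φ0] = [174, 199]
r9 m[L→φ2] = [8388, 6264]
r9 m[B→φ2] = [2, 27]
r9 m[B→φ4] = [81648, 847584]
r9 m[B→φ7] = [163296, 282528]
r9 m[Q→φ0] = [57, 99]
r9 m[Q→φ1] = [24543, 13203]
r9 m[R→φ0] = [6, 3]
r9 m[R→φ6] = [299145, 303726]
r9 m[P→φ3] = [1, 1]
r9 m[M→φ1] = [9, 12]
r9 m[M→φ3] = [192456, 177390]
r9 m[M→φ5] = [192456, 2128680]
r10 m[φ0→L] = [8388, 6264]
r10 m[φ0→Q] = [24543, 13203]
r10 m[φ0→R] = [299145, 303726]
r10 m[φ1→Q] = [57, 99]
r10 m[φ1→M] = [64152, 177390]
r10 m[φ2→L] = [174, 199]
r10 m[φ2→B] = [81648, 94176]
r10 m[φ3→P] = [1611576, 1094472]
r10 m[φ3→M] = [3, 12]
r10 m[φ4→B] = [2, 3]
r10 m[φ5→M] = [3, 1]
r10 m[φ6→R] = [6, 3]
r10 m[φ7→B] = [1, 9]
r10 m[L→φ0] = [174, 199]
r10 m[L→φ2] = [8388, 6264]
r10 m[B→φ2] = [2, 27]
r10 m[B→φ4] = [81648, 847584]
r10 m[B→φ7] = [163296, 282528]
r10 m[Q→φ0] = [57, 99]
r10 m[Q→φ1] = [24543, 13203]
r10 m[R→φ0] = [6, 3]
r10 m[R→φ6] = [299145, 303726]
r10 m[P→φ3] = [1, 1]
r10 m[M→φ1] = [9, 12]
r10 m[M→φ3] = [192456, 177390]
r10 m[M→φ5] = [192456, 2128680]
fixed point reached at round 10
b[M] = ⊗ incoming = [577368, 2128680]

b[M] = [577368, 2128680]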